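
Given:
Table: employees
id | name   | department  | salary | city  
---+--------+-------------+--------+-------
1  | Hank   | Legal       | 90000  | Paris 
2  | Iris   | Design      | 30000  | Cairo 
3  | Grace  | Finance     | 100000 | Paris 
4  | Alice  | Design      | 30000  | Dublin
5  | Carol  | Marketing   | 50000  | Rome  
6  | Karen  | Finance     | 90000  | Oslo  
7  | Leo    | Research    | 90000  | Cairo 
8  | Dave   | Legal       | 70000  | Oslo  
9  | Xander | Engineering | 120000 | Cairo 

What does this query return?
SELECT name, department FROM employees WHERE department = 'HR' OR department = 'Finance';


Filtering: department = 'HR' OR 'Finance'
Matching: 2 rows

2 rows:
Grace, Finance
Karen, Finance


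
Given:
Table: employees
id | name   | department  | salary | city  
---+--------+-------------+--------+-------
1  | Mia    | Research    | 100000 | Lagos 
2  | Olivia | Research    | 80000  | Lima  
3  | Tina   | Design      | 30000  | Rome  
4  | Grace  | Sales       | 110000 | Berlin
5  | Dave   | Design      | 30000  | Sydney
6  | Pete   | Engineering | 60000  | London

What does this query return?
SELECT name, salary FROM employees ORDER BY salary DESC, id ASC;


Sorting by salary DESC, then id ASC for ties

6 rows:
Grace, 110000
Mia, 100000
Olivia, 80000
Pete, 60000
Tina, 30000
Dave, 30000


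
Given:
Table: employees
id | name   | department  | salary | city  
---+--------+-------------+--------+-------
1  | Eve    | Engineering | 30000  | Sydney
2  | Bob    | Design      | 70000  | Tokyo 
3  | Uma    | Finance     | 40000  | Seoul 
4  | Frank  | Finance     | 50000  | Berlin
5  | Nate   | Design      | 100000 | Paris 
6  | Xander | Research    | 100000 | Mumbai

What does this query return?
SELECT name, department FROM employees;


Projecting columns: name, department

6 rows:
Eve, Engineering
Bob, Design
Uma, Finance
Frank, Finance
Nate, Design
Xander, Research


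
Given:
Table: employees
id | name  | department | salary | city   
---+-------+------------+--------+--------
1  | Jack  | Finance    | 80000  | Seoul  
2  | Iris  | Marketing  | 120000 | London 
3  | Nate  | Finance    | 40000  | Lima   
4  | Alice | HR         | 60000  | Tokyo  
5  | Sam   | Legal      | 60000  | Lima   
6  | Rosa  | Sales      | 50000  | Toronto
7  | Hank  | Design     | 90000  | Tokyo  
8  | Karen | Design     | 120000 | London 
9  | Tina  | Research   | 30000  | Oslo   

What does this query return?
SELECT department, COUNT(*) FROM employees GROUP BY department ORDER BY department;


Assigning each row to its department group:
  Jack -> Finance
  Iris -> Marketing
  Nate -> Finance
  Alice -> HR
  Sam -> Legal
  Rosa -> Sales
  Hank -> Design
  Karen -> Design
  Tina -> Research


7 groups:
Design, 2
Finance, 2
HR, 1
Legal, 1
Marketing, 1
Research, 1
Sales, 1


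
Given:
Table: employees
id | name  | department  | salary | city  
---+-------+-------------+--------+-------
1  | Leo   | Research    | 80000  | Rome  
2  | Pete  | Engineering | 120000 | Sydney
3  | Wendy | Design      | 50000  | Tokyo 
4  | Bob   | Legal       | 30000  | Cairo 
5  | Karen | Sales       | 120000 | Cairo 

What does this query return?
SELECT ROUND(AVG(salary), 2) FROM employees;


SUM(salary) = 400000
COUNT = 5
ROUND(AVG, 2) = ROUND(400000 / 5, 2) = 80000.0

80000.0


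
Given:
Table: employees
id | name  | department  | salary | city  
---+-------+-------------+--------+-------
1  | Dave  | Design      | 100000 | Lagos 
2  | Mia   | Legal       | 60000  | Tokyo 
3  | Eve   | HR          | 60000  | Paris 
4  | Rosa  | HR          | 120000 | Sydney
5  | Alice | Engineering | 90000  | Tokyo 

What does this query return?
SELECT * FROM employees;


SELECT * returns all 5 rows with all columns

5 rows:
1, Dave, Design, 100000, Lagos
2, Mia, Legal, 60000, Tokyo
3, Eve, HR, 60000, Paris
4, Rosa, HR, 120000, Sydney
5, Alice, Engineering, 90000, Tokyo


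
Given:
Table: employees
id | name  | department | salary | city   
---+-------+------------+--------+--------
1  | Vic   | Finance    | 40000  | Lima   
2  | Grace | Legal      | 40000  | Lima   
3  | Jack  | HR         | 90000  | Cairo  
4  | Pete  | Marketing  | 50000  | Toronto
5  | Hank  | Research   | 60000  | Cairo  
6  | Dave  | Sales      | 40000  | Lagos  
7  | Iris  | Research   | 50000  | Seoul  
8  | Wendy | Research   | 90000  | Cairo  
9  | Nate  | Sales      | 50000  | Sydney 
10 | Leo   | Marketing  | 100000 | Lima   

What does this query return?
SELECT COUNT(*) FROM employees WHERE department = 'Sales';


Counting rows where department = 'Sales'
  Dave -> MATCH
  Nate -> MATCH


2


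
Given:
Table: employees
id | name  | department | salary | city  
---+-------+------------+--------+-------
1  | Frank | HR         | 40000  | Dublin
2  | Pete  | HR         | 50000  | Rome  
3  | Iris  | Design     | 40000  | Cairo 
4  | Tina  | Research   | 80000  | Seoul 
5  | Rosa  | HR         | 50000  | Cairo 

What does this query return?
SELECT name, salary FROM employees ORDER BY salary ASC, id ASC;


Sorting by salary ASC, then id ASC for ties

5 rows:
Frank, 40000
Iris, 40000
Pete, 50000
Rosa, 50000
Tina, 80000


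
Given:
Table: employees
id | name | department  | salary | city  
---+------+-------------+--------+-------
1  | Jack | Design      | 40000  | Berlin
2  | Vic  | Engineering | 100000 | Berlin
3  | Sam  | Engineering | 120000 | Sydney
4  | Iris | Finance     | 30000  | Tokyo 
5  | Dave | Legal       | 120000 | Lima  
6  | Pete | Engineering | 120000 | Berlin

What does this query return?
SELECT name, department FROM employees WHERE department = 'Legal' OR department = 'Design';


Filtering: department = 'Legal' OR 'Design'
Matching: 2 rows

2 rows:
Jack, Design
Dave, Legal


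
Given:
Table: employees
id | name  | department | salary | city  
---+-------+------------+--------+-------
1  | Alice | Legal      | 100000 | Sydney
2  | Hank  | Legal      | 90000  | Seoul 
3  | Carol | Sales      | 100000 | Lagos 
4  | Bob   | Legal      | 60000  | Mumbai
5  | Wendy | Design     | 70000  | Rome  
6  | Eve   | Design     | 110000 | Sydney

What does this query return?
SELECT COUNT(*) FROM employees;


COUNT(*) counts all rows

6


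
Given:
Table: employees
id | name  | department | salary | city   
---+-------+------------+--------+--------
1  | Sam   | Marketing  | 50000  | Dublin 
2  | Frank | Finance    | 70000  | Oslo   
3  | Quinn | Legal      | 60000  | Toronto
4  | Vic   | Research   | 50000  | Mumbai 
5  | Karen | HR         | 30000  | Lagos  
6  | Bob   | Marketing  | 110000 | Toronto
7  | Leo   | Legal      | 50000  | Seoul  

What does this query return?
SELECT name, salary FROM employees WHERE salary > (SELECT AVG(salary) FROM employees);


Subquery: AVG(salary) = 60000.0
Filtering: salary > 60000.0
  Frank (70000) -> MATCH
  Bob (110000) -> MATCH


2 rows:
Frank, 70000
Bob, 110000


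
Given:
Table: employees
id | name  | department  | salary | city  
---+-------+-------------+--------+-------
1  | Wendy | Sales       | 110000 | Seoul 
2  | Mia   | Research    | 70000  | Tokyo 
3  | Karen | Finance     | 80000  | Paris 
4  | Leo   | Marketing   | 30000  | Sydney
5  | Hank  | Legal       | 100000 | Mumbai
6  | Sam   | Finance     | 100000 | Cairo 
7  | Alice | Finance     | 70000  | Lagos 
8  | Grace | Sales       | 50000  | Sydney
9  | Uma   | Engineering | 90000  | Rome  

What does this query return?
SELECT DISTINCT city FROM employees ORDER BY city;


All 'city' values (row order): Seoul, Tokyo, Paris, Sydney, Mumbai, Cairo, Lagos, Sydney, Rome
Removing duplicates leaves 8 unique value(s).

8 values:
Cairo
Lagos
Mumbai
Paris
Rome
Seoul
Sydney
Tokyo


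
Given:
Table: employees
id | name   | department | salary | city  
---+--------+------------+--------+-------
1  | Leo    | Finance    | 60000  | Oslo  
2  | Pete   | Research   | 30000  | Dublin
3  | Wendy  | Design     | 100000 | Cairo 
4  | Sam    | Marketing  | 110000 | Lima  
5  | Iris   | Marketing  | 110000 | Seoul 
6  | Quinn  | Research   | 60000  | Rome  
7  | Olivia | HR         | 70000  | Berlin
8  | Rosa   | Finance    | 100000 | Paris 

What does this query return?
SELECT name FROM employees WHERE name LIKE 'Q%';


LIKE 'Q%' matches names starting with 'Q'
Matching: 1

1 rows:
Quinn


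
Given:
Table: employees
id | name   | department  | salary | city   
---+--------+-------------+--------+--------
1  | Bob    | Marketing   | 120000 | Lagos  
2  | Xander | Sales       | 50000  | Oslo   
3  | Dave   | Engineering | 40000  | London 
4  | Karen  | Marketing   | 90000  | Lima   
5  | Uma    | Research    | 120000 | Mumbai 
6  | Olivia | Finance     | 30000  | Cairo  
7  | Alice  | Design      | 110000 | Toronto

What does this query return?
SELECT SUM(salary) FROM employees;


SUM(salary) = 120000 + 50000 + 40000 + 90000 + 120000 + 30000 + 110000 = 560000

560000


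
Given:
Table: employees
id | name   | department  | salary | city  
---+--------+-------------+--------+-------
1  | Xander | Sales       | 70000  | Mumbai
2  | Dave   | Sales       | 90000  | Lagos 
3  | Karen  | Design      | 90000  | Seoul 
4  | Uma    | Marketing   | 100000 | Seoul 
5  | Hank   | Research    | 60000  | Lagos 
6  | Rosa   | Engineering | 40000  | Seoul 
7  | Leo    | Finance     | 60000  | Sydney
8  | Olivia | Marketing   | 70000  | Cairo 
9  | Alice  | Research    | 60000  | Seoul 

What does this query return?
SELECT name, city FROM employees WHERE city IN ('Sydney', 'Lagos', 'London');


Filtering: city IN ('Sydney', 'Lagos', 'London')
Matching: 3 rows

3 rows:
Dave, Lagos
Hank, Lagos
Leo, Sydney


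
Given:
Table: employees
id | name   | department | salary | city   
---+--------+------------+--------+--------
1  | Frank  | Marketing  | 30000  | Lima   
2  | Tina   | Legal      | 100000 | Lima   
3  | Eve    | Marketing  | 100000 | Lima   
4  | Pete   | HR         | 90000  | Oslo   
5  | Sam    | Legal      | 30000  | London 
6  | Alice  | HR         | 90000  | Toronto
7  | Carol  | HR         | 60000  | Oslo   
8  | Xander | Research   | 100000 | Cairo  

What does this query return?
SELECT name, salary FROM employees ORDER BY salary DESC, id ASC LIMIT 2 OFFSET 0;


Sort by salary DESC (id ASC tiebreak), then skip 0 and take 2
Rows 1 through 2

2 rows:
Tina, 100000
Eve, 100000


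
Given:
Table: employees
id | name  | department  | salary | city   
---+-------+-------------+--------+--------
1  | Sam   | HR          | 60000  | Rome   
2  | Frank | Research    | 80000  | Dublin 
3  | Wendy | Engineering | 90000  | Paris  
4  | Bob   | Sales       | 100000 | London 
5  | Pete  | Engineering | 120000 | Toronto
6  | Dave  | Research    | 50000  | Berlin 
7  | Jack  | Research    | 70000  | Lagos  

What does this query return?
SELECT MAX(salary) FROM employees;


Salaries: 60000, 80000, 90000, 100000, 120000, 50000, 70000
MAX = 120000

120000


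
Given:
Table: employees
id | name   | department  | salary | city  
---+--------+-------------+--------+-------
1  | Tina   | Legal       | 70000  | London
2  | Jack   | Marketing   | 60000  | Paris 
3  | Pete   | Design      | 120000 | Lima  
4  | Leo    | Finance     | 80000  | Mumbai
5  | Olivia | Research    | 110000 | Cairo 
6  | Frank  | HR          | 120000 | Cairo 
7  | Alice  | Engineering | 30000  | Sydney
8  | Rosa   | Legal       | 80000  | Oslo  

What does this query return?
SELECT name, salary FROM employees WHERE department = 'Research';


Filtering: department = 'Research'
Matching rows: 1

1 rows:
Olivia, 110000


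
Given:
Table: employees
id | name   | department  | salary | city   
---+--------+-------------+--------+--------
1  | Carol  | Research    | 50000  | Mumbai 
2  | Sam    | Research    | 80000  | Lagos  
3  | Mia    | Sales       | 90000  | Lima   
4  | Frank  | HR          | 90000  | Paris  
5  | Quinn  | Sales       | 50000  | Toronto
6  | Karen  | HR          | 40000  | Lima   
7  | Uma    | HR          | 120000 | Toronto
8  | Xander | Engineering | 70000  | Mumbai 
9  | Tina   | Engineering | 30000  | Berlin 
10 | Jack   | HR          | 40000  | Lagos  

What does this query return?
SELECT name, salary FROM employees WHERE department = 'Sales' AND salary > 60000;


Filtering: department = 'Sales' AND salary > 60000
Matching: 1 rows

1 rows:
Mia, 90000


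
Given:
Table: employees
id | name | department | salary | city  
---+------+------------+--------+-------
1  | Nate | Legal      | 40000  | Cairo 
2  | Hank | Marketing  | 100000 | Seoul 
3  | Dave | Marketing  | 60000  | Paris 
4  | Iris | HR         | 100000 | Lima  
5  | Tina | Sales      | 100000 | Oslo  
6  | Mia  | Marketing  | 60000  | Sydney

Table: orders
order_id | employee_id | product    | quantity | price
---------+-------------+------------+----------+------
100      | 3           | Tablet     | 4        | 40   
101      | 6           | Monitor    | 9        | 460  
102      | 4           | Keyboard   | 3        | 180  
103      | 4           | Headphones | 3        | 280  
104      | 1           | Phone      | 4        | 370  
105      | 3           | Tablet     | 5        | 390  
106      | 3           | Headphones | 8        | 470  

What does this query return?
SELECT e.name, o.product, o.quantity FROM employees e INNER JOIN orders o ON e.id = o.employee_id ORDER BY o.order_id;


Joining employees.id = orders.employee_id:
  employee Dave (id=3) -> order Tablet
  employee Mia (id=6) -> order Monitor
  employee Iris (id=4) -> order Keyboard
  employee Iris (id=4) -> order Headphones
  employee Nate (id=1) -> order Phone
  employee Dave (id=3) -> order Tablet
  employee Dave (id=3) -> order Headphones


7 rows:
Dave, Tablet, 4
Mia, Monitor, 9
Iris, Keyboard, 3
Iris, Headphones, 3
Nate, Phone, 4
Dave, Tablet, 5
Dave, Headphones, 8


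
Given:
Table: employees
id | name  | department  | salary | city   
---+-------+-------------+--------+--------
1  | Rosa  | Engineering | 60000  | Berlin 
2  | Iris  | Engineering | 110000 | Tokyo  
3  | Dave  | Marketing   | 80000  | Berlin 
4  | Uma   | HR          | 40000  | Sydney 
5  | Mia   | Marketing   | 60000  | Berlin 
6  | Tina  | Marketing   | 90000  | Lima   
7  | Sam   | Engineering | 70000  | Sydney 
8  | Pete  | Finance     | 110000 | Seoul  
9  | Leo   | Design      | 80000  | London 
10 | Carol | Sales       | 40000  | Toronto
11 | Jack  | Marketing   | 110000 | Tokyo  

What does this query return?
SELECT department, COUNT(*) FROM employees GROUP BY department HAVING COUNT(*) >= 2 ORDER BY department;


Groups with count >= 2:
  Engineering: 3 -> PASS
  Marketing: 4 -> PASS
  Design: 1 -> filtered out
  Finance: 1 -> filtered out
  HR: 1 -> filtered out
  Sales: 1 -> filtered out


2 groups:
Engineering, 3
Marketing, 4


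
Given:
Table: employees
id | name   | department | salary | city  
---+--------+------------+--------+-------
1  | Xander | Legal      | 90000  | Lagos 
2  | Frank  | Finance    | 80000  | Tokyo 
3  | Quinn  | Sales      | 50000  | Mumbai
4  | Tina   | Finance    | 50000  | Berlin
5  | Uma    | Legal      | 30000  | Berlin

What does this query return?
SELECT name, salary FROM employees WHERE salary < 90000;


Filtering: salary < 90000
Matching: 4 rows

4 rows:
Frank, 80000
Quinn, 50000
Tina, 50000
Uma, 30000


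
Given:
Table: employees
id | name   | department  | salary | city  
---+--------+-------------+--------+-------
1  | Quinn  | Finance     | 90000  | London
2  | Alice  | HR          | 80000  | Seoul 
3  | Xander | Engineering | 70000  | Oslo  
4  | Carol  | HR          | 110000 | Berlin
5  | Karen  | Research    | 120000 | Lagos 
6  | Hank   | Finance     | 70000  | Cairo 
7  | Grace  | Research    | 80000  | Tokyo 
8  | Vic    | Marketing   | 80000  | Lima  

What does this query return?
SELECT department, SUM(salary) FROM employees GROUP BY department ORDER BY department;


Summing salary within each department:
  Engineering: 70000 = 70000
  Finance: 90000 + 70000 = 160000
  HR: 80000 + 110000 = 190000
  Marketing: 80000 = 80000
  Research: 120000 + 80000 = 200000


5 groups:
Engineering, 70000
Finance, 160000
HR, 190000
Marketing, 80000
Research, 200000


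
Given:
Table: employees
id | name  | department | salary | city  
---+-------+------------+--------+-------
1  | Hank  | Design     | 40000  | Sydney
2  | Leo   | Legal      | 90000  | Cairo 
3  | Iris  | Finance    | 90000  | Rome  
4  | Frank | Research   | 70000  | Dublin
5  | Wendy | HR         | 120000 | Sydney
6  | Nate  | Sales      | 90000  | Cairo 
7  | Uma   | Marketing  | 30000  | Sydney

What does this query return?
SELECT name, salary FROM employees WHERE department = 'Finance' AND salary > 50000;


Filtering: department = 'Finance' AND salary > 50000
Matching: 1 rows

1 rows:
Iris, 90000


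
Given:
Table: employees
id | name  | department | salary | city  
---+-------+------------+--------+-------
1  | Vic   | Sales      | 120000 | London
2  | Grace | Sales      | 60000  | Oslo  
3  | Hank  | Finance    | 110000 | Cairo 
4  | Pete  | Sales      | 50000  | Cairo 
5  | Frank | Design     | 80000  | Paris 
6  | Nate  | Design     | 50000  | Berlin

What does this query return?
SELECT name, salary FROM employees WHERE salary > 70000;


Filtering: salary > 70000
Matching: 3 rows

3 rows:
Vic, 120000
Hank, 110000
Frank, 80000


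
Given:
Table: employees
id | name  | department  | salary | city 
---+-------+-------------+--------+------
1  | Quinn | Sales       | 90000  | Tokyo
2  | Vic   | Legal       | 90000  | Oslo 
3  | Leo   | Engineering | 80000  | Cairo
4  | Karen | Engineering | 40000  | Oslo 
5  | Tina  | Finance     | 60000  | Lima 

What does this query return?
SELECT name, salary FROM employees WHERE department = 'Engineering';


Filtering: department = 'Engineering'
Matching rows: 2

2 rows:
Leo, 80000
Karen, 40000


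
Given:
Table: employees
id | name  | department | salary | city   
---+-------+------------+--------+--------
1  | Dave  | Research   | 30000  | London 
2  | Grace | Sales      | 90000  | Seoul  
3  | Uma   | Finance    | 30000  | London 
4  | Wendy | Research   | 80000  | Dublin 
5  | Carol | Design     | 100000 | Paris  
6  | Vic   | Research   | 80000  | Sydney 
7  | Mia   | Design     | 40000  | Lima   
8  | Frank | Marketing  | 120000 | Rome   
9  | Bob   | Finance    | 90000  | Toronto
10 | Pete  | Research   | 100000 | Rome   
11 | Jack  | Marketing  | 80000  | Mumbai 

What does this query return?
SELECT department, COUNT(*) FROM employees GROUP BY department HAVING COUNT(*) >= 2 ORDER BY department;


Groups with count >= 2:
  Design: 2 -> PASS
  Finance: 2 -> PASS
  Marketing: 2 -> PASS
  Research: 4 -> PASS
  Sales: 1 -> filtered out


4 groups:
Design, 2
Finance, 2
Marketing, 2
Research, 4


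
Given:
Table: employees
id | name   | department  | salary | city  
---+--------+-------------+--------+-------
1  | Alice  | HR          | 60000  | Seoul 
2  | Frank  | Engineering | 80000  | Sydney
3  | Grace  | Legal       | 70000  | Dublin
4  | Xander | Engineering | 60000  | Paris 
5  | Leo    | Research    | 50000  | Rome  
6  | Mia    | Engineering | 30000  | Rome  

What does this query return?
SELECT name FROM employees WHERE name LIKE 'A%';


LIKE 'A%' matches names starting with 'A'
Matching: 1

1 rows:
Alice


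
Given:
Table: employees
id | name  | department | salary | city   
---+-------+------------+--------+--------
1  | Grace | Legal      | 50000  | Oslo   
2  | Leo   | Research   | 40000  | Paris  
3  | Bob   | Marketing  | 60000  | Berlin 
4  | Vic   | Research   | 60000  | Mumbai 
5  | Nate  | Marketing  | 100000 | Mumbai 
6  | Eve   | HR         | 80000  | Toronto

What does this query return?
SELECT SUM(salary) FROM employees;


SUM(salary) = 50000 + 40000 + 60000 + 60000 + 100000 + 80000 = 390000

390000


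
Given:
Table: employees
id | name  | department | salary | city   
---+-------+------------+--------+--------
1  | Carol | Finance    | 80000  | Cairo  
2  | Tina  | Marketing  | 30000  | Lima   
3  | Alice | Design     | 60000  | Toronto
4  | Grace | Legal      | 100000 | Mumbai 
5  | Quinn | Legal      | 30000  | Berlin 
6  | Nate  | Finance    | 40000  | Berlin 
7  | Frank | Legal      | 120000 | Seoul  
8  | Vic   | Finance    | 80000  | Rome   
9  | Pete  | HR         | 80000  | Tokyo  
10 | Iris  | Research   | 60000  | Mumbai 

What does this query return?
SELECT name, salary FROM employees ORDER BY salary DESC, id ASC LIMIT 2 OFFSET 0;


Sort by salary DESC (id ASC tiebreak), then skip 0 and take 2
Rows 1 through 2

2 rows:
Frank, 120000
Grace, 100000


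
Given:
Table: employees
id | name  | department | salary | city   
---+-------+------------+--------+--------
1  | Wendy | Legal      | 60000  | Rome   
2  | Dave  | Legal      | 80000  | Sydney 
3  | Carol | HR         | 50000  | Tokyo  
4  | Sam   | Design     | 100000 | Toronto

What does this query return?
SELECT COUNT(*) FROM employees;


COUNT(*) counts all rows

4


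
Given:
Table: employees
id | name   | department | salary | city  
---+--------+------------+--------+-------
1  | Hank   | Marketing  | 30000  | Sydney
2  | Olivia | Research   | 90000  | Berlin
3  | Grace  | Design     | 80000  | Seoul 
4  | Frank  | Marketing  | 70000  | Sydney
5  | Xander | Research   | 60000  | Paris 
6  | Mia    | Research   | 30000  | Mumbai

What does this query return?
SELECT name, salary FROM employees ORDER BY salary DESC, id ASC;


Sorting by salary DESC, then id ASC for ties

6 rows:
Olivia, 90000
Grace, 80000
Frank, 70000
Xander, 60000
Hank, 30000
Mia, 30000


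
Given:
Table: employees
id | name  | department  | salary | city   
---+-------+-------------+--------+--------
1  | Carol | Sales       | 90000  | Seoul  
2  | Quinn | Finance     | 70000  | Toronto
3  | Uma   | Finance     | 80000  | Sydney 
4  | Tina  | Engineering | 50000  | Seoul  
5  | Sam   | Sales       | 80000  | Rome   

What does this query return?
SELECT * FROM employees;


SELECT * returns all 5 rows with all columns

5 rows:
1, Carol, Sales, 90000, Seoul
2, Quinn, Finance, 70000, Toronto
3, Uma, Finance, 80000, Sydney
4, Tina, Engineering, 50000, Seoul
5, Sam, Sales, 80000, Rome


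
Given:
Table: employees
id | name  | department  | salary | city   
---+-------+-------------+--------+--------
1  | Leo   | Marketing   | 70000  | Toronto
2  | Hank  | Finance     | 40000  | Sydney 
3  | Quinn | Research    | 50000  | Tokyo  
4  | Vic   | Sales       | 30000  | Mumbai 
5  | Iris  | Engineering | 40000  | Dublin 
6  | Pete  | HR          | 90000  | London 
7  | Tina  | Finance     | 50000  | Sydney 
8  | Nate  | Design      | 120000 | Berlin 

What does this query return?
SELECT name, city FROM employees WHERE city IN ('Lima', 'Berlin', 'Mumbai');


Filtering: city IN ('Lima', 'Berlin', 'Mumbai')
Matching: 2 rows

2 rows:
Vic, Mumbai
Nate, Berlin


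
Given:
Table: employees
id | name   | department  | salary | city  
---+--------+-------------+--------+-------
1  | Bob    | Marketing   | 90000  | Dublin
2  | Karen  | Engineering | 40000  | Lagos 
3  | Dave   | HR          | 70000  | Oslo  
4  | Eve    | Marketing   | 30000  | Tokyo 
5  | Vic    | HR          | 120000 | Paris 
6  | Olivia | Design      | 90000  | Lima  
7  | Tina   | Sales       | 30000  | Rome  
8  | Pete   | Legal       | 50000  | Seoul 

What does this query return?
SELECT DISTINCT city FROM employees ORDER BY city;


All 'city' values (row order): Dublin, Lagos, Oslo, Tokyo, Paris, Lima, Rome, Seoul
Removing duplicates leaves 8 unique value(s).

8 values:
Dublin
Lagos
Lima
Oslo
Paris
Rome
Seoul
Tokyo


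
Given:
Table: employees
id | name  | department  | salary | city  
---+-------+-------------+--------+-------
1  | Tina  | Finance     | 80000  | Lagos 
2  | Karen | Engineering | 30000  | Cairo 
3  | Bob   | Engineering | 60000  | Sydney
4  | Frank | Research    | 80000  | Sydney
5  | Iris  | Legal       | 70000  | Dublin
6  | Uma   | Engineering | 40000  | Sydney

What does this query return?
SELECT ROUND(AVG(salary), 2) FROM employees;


SUM(salary) = 360000
COUNT = 6
ROUND(AVG, 2) = ROUND(360000 / 6, 2) = 60000.0

60000.0


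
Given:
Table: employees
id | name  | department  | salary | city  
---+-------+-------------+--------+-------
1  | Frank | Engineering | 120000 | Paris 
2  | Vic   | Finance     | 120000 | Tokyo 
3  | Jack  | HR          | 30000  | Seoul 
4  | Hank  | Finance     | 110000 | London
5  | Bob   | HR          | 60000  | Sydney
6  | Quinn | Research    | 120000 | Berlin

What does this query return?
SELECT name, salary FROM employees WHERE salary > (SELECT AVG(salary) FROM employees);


Subquery: AVG(salary) = 93333.33
Filtering: salary > 93333.33
  Frank (120000) -> MATCH
  Vic (120000) -> MATCH
  Hank (110000) -> MATCH
  Quinn (120000) -> MATCH


4 rows:
Frank, 120000
Vic, 120000
Hank, 110000
Quinn, 120000


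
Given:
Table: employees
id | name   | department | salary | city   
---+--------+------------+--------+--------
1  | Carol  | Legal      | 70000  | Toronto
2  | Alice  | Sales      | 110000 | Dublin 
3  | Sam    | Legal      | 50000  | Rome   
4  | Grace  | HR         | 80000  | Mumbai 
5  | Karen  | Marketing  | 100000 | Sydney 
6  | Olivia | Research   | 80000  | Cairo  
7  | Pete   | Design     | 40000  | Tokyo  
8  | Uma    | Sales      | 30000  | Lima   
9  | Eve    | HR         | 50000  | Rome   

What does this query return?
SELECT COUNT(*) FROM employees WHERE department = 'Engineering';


Counting rows where department = 'Engineering'


0


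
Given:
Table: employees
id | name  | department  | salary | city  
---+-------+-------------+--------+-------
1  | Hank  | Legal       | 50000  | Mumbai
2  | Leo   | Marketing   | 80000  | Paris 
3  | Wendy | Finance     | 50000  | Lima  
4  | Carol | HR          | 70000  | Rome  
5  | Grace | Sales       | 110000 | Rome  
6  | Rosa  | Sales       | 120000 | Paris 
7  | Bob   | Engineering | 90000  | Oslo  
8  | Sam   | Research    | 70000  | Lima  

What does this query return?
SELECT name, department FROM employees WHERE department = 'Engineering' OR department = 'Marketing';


Filtering: department = 'Engineering' OR 'Marketing'
Matching: 2 rows

2 rows:
Leo, Marketing
Bob, Engineering


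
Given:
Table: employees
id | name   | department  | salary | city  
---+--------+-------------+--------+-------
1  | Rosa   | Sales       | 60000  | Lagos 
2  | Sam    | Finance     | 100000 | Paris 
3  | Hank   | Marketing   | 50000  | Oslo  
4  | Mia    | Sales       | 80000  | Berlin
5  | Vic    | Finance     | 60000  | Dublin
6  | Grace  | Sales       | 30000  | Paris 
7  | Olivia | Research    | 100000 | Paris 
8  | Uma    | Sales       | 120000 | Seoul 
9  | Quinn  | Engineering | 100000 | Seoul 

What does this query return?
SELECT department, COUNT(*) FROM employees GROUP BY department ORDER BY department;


Assigning each row to its department group:
  Rosa -> Sales
  Sam -> Finance
  Hank -> Marketing
  Mia -> Sales
  Vic -> Finance
  Grace -> Sales
  Olivia -> Research
  Uma -> Sales
  Quinn -> Engineering


5 groups:
Engineering, 1
Finance, 2
Marketing, 1
Research, 1
Sales, 4


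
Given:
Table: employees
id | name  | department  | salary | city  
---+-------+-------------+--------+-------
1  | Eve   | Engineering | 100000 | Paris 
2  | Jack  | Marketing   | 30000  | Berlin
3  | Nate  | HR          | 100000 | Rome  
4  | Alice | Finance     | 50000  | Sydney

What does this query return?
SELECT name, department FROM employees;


Projecting columns: name, department

4 rows:
Eve, Engineering
Jack, Marketing
Nate, HR
Alice, Finance


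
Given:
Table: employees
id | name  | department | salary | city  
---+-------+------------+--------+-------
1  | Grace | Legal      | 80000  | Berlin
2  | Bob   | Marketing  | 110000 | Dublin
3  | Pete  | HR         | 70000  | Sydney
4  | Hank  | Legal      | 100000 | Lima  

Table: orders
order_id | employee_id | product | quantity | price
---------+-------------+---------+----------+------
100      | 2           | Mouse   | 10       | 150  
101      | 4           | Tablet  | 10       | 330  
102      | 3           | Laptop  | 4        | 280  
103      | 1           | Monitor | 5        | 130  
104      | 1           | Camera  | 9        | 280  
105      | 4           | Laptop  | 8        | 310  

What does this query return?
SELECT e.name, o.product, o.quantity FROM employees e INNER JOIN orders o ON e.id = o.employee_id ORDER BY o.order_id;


Joining employees.id = orders.employee_id:
  employee Bob (id=2) -> order Mouse
  employee Hank (id=4) -> order Tablet
  employee Pete (id=3) -> order Laptop
  employee Grace (id=1) -> order Monitor
  employee Grace (id=1) -> order Camera
  employee Hank (id=4) -> order Laptop


6 rows:
Bob, Mouse, 10
Hank, Tablet, 10
Pete, Laptop, 4
Grace, Monitor, 5
Grace, Camera, 9
Hank, Laptop, 8


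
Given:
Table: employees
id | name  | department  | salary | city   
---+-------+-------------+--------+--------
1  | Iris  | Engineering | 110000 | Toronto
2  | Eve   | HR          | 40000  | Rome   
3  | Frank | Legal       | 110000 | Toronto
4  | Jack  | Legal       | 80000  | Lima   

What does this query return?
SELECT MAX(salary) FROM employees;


Salaries: 110000, 40000, 110000, 80000
MAX = 110000

110000


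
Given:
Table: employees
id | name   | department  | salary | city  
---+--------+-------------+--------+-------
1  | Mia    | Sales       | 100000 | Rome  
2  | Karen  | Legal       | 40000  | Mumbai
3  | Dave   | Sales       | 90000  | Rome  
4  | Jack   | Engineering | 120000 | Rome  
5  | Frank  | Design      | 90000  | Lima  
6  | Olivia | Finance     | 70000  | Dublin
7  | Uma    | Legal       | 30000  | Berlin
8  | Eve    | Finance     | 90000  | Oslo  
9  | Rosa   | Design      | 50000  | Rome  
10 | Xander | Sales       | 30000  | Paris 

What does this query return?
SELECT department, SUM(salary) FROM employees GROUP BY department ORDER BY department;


Summing salary within each department:
  Design: 90000 + 50000 = 140000
  Engineering: 120000 = 120000
  Finance: 70000 + 90000 = 160000
  Legal: 40000 + 30000 = 70000
  Sales: 100000 + 90000 + 30000 = 220000


5 groups:
Design, 140000
Engineering, 120000
Finance, 160000
Legal, 70000
Sales, 220000


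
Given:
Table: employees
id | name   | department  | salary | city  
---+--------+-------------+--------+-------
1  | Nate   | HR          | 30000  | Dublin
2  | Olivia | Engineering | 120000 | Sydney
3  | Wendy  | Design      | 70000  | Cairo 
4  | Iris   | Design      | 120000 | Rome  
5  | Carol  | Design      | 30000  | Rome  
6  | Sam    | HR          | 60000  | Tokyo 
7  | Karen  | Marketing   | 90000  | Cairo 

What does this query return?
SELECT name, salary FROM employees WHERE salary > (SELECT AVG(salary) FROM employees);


Subquery: AVG(salary) = 74285.71
Filtering: salary > 74285.71
  Olivia (120000) -> MATCH
  Iris (120000) -> MATCH
  Karen (90000) -> MATCH


3 rows:
Olivia, 120000
Iris, 120000
Karen, 90000


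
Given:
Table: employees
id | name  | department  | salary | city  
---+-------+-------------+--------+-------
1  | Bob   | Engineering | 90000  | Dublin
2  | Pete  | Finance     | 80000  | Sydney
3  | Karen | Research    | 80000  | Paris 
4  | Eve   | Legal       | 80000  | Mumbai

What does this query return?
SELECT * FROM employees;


SELECT * returns all 4 rows with all columns

4 rows:
1, Bob, Engineering, 90000, Dublin
2, Pete, Finance, 80000, Sydney
3, Karen, Research, 80000, Paris
4, Eve, Legal, 80000, Mumbai


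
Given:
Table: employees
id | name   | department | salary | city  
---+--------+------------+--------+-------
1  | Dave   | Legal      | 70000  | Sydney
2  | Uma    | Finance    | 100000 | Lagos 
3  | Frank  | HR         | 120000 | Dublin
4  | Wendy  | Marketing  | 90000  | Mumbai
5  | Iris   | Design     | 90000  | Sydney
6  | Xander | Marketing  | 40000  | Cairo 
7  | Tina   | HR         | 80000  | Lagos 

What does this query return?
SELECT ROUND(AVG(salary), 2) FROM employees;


SUM(salary) = 590000
COUNT = 7
ROUND(AVG, 2) = ROUND(590000 / 7, 2) = 84285.71

84285.71


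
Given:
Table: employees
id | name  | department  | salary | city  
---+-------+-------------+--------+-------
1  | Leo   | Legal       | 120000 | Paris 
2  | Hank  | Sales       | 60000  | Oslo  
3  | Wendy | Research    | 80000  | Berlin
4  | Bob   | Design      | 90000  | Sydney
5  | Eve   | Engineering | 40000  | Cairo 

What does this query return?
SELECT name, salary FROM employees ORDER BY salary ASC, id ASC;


Sorting by salary ASC, then id ASC for ties

5 rows:
Eve, 40000
Hank, 60000
Wendy, 80000
Bob, 90000
Leo, 120000


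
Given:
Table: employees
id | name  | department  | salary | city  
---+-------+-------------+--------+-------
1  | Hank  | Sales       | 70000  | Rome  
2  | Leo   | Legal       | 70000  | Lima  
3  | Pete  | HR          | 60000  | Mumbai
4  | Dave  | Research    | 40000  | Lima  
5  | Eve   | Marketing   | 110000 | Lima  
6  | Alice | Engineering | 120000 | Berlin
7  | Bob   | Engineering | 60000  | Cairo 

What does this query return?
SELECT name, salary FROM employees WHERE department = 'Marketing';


Filtering: department = 'Marketing'
Matching rows: 1

1 rows:
Eve, 110000


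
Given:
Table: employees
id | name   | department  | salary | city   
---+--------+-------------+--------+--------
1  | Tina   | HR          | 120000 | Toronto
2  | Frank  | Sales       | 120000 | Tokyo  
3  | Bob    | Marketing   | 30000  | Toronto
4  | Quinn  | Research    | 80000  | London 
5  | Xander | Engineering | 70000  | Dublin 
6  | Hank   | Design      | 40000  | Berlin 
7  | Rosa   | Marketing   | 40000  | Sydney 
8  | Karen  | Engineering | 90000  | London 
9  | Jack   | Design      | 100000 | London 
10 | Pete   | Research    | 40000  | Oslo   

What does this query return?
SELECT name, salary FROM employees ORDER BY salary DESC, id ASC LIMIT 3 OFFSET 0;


Sort by salary DESC (id ASC tiebreak), then skip 0 and take 3
Rows 1 through 3

3 rows:
Tina, 120000
Frank, 120000
Jack, 100000


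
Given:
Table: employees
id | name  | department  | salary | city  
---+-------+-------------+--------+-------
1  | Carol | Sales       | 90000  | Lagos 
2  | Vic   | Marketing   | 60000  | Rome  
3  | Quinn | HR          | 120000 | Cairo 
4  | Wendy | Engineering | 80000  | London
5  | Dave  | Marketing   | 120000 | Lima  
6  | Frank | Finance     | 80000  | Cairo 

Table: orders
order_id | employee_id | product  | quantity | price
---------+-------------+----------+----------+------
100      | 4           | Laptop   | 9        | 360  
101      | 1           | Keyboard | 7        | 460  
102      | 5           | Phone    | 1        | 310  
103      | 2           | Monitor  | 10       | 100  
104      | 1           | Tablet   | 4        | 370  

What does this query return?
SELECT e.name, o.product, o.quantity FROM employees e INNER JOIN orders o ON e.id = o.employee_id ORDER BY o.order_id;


Joining employees.id = orders.employee_id:
  employee Wendy (id=4) -> order Laptop
  employee Carol (id=1) -> order Keyboard
  employee Dave (id=5) -> order Phone
  employee Vic (id=2) -> order Monitor
  employee Carol (id=1) -> order Tablet


5 rows:
Wendy, Laptop, 9
Carol, Keyboard, 7
Dave, Phone, 1
Vic, Monitor, 10
Carol, Tablet, 4


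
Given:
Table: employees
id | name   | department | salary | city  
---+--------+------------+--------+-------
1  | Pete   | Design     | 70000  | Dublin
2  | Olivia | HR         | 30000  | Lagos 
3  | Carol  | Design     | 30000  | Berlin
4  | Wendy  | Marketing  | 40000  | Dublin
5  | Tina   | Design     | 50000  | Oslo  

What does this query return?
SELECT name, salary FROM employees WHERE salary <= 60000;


Filtering: salary <= 60000
Matching: 4 rows

4 rows:
Olivia, 30000
Carol, 30000
Wendy, 40000
Tina, 50000


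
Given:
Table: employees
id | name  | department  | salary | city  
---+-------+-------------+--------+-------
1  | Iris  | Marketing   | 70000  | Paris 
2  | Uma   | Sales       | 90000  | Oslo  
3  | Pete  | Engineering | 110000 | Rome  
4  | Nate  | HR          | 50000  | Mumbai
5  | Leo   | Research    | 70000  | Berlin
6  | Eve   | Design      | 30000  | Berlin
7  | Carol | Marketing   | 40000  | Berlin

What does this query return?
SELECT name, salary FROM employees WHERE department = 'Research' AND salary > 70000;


Filtering: department = 'Research' AND salary > 70000
Matching: 0 rows

Empty result set (0 rows)


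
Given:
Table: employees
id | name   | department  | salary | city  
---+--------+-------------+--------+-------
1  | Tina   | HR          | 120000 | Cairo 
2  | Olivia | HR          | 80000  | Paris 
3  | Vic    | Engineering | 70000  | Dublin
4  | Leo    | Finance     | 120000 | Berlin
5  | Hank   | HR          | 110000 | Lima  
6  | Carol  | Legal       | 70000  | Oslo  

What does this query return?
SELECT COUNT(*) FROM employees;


COUNT(*) counts all rows

6


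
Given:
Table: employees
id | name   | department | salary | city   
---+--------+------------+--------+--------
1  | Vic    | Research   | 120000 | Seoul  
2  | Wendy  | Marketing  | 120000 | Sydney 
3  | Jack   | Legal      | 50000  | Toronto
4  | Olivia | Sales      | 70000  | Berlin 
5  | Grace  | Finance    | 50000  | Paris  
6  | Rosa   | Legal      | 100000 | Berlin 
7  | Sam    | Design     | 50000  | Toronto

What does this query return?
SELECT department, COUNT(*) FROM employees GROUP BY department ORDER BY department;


Assigning each row to its department group:
  Vic -> Research
  Wendy -> Marketing
  Jack -> Legal
  Olivia -> Sales
  Grace -> Finance
  Rosa -> Legal
  Sam -> Design


6 groups:
Design, 1
Finance, 1
Legal, 2
Marketing, 1
Research, 1
Sales, 1


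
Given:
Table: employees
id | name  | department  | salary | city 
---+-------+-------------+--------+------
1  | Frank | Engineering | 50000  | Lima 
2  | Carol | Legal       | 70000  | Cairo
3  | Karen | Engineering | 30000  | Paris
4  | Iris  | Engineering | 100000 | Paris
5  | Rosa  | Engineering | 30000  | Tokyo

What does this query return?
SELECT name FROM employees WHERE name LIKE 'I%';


LIKE 'I%' matches names starting with 'I'
Matching: 1

1 rows:
Iris


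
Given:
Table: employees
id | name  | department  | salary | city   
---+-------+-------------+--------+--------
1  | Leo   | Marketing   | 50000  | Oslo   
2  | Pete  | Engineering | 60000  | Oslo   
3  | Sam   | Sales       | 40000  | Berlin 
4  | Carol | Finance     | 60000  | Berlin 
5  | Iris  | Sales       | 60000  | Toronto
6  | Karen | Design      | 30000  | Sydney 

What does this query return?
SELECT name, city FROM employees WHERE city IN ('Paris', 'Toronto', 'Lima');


Filtering: city IN ('Paris', 'Toronto', 'Lima')
Matching: 1 rows

1 rows:
Iris, Toronto


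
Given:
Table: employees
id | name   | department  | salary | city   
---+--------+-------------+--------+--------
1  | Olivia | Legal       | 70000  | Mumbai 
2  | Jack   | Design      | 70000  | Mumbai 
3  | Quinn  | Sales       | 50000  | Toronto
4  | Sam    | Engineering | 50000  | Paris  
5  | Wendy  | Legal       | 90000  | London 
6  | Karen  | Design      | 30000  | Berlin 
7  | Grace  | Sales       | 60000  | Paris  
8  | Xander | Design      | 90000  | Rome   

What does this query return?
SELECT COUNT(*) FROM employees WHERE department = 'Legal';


Counting rows where department = 'Legal'
  Olivia -> MATCH
  Wendy -> MATCH


2


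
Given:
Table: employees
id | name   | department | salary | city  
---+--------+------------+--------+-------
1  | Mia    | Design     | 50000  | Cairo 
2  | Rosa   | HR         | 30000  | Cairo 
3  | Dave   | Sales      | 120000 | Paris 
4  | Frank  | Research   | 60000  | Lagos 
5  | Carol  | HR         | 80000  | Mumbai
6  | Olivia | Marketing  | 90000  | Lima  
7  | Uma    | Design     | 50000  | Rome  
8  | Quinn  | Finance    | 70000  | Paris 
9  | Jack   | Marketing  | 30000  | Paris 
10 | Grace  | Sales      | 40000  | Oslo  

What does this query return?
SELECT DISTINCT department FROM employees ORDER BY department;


All 'department' values (row order): Design, HR, Sales, Research, HR, Marketing, Design, Finance, Marketing, Sales
Removing duplicates leaves 6 unique value(s).

6 values:
Design
Finance
HR
Marketing
Research
Sales


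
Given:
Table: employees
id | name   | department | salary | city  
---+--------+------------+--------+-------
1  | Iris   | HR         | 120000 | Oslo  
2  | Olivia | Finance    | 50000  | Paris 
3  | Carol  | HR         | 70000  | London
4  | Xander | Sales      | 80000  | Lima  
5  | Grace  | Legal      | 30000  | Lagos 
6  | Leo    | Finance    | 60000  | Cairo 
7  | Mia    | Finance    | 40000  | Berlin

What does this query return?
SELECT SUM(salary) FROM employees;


SUM(salary) = 120000 + 50000 + 70000 + 80000 + 30000 + 60000 + 40000 = 450000

450000
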